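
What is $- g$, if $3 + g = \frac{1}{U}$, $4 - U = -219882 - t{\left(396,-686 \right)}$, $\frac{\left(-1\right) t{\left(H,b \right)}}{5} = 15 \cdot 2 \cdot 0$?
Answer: $\frac{659657}{219886} \approx 3.0$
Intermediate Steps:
$t{\left(H,b \right)} = 0$ ($t{\left(H,b \right)} = - 5 \cdot 15 \cdot 2 \cdot 0 = - 5 \cdot 15 \cdot 0 = \left(-5\right) 0 = 0$)
$U = 219886$ ($U = 4 - \left(-219882 - 0\right) = 4 - \left(-219882 + 0\right) = 4 - -219882 = 4 + 219882 = 219886$)
$g = - \frac{659657}{219886}$ ($g = -3 + \frac{1}{219886} = - \frac{659657}{219886} \approx -3.0$)
$- g = \left(-1\right) \left(- \frac{659657}{219886}\right) = \frac{659657}{219886}$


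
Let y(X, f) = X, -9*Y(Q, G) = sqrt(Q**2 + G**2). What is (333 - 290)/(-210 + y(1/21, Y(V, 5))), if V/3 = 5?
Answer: -903/4409 ≈ -0.20481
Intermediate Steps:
V = 15 (V = 3*5 = 15)
Y(Q, G) = -sqrt(G**2 + Q**2)/9 (Y(Q, G) = -sqrt(Q**2 + G**2)/9 = -sqrt(G**2 + Q**2)/9)
(333 - 290)/(-210 + y(1/21, Y(V, 5))) = (333 - 290)/(-210 + 1/21) = 43/(-210 + 1/21) = 43/(-4409/21) = 43*(-21/4409) = -903/4409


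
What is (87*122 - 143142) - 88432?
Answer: -220960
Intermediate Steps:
(87*122 - 143142) - 88432 = (10614 - 143142) - 88432 = -132528 - 88432 = -220960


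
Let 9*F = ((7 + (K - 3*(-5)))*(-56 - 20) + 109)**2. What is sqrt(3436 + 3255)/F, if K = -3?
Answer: sqrt(6691)/198025 ≈ 0.00041307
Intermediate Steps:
F = 198025 (F = ((7 + (-3 - 3*(-5)))*(-56 - 20) + 109)**2/9 = ((7 + (-3 + 15))*(-76) + 109)**2/9 = ((7 + 12)*(-76) + 109)**2/9 = (19*(-76) + 109)**2/9 = (-1444 + 109)**2/9 = (1/9)*(-1335)**2 = (1/9)*1782225 = 198025)
sqrt(3436 + 3255)/F = sqrt(3436 + 3255)/198025 = sqrt(6691)*(1/198025) = sqrt(6691)/198025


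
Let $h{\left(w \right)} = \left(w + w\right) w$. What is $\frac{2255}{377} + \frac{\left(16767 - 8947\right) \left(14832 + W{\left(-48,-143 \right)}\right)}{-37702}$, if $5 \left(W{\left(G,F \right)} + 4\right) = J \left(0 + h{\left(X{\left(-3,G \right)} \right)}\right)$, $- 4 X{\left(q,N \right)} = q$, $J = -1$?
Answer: $- \frac{87258677157}{28427308} \approx -3069.5$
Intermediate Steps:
$X{\left(q,N \right)} = - \frac{q}{4}$
$h{\left(w \right)} = 2 w^{2}$ ($h{\left(w \right)} = 2 w w = 2 w^{2}$)
$W{\left(G,F \right)} = - \frac{169}{40}$ ($W{\left(G,F \right)} = -4 + \frac{\left(-1\right) \left(0 + 2 \left(\left(- \frac{1}{4}\right) \left(-3\right)\right)^{2}\right)}{5} = -4 + \frac{\left(-1\right) \left(0 + 2 \left(\frac{3}{4}\right)^{2}\right)}{5} = -4 + \frac{\left(-1\right) \left(0 + 2 \cdot \frac{9}{16}\right)}{5} = -4 + \frac{\left(-1\right) \left(0 + \frac{9}{8}\right)}{5} = -4 + \frac{\left(-1\right) \frac{9}{8}}{5} = -4 + \frac{1}{5} \left(- \frac{9}{8}\right) = -4 - \frac{9}{40} = - \frac{169}{40}$)
$\frac{2255}{377} + \frac{\left(16767 - 8947\right) \left(14832 + W{\left(-48,-143 \right)}\right)}{-37702} = \frac{2255}{377} + \frac{\left(16767 - 8947\right) \left(14832 - \frac{169}{40}\right)}{-37702} = 2255 \cdot \frac{1}{377} + 7820 \cdot \frac{593111}{40} \left(- \frac{1}{37702}\right) = \frac{2255}{377} + \frac{231906401}{2} \left(- \frac{1}{37702}\right) = \frac{2255}{377} - \frac{231906401}{75404} = - \frac{87258677157}{28427308}$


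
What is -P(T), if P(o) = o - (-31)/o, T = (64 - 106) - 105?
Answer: 21640/147 ≈ 147.21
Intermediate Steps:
T = -147 (T = -42 - 105 = -147)
P(o) = o + 31/o
-P(T) = -(-147 + 31/(-147)) = -(-147 + 31*(-1/147)) = -(-147 - 31/147) = -1*(-21640/147) = 21640/147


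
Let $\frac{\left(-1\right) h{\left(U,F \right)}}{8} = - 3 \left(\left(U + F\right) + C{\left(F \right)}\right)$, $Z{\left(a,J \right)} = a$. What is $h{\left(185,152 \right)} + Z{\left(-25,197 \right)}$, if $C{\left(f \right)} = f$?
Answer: $11711$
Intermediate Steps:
$h{\left(U,F \right)} = 24 U + 48 F$ ($h{\left(U,F \right)} = - 8 \left(- 3 \left(\left(U + F\right) + F\right)\right) = - 8 \left(- 3 \left(\left(F + U\right) + F\right)\right) = - 8 \left(- 3 \left(U + 2 F\right)\right) = - 8 \left(- 6 F - 3 U\right) = 24 U + 48 F$)
$h{\left(185,152 \right)} + Z{\left(-25,197 \right)} = \left(24 \cdot 185 + 48 \cdot 152\right) - 25 = \left(4440 + 7296\right) - 25 = 11736 - 25 = 11711$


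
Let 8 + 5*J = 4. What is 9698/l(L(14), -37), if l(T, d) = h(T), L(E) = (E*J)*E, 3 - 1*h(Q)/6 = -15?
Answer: 4849/54 ≈ 89.796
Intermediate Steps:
J = -⅘ (J = -8/5 + (⅕)*4 = -8/5 + ⅘ = -⅘ ≈ -0.80000)
h(Q) = 108 (h(Q) = 18 - 6*(-15) = 18 + 90 = 108)
L(E) = -4*E²/5 (L(E) = (E*(-⅘))*E = (-4*E/5)*E = -4*E²/5)
l(T, d) = 108
9698/l(L(14), -37) = 9698/108 = 9698*(1/108) = 4849/54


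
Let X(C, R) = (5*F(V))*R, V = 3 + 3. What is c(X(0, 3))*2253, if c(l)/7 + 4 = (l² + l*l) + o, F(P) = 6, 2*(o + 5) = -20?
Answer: 255190551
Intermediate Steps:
o = -15 (o = -5 + (½)*(-20) = -5 - 10 = -15)
V = 6
X(C, R) = 30*R (X(C, R) = (5*6)*R = 30*R)
c(l) = -133 + 14*l² (c(l) = -28 + 7*((l² + l*l) - 15) = -28 + 7*((l² + l²) - 15) = -28 + 7*(2*l² - 15) = -28 + 7*(-15 + 2*l²) = -28 + (-105 + 14*l²) = -133 + 14*l²)
c(X(0, 3))*2253 = (-133 + 14*(30*3)²)*2253 = (-133 + 14*90²)*2253 = (-133 + 14*8100)*2253 = (-133 + 113400)*2253 = 113267*2253 = 255190551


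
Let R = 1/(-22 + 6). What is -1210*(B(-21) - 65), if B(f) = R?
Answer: 629805/8 ≈ 78726.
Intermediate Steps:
R = -1/16 (R = 1/(-16) = -1/16 ≈ -0.062500)
B(f) = -1/16
-1210*(B(-21) - 65) = -1210*(-1/16 - 65) = -1210*(-1041/16) = 629805/8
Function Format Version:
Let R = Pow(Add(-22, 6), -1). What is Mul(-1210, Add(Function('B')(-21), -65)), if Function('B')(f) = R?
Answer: Rational(629805, 8) ≈ 78726.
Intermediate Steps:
R = Rational(-1, 16) (R = Pow(-16, -1) = Rational(-1, 16) ≈ -0.062500)
Function('B')(f) = Rational(-1, 16)
Mul(-1210, Add(Function('B')(-21), -65)) = Mul(-1210, Add(Rational(-1, 16), -65)) = Mul(-1210, Rational(-1041, 16)) = Rational(629805, 8)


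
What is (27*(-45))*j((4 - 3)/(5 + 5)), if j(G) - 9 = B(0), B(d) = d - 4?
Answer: -6075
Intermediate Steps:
B(d) = -4 + d
j(G) = 5 (j(G) = 9 + (-4 + 0) = 9 - 4 = 5)
(27*(-45))*j((4 - 3)/(5 + 5)) = (27*(-45))*5 = -1215*5 = -6075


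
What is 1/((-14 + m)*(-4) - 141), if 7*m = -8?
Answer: -7/563 ≈ -0.012433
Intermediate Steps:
m = -8/7 (m = (1/7)*(-8) = -8/7 ≈ -1.1429)
1/((-14 + m)*(-4) - 141) = 1/((-14 - 8/7)*(-4) - 141) = 1/(-106/7*(-4) - 141) = 1/(424/7 - 141) = 1/(-563/7) = -7/563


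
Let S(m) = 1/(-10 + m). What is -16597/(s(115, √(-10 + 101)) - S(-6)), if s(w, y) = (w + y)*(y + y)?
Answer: 773552976/1223872831 - 977231360*√91/1223872831 ≈ -6.9849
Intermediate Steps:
s(w, y) = 2*y*(w + y) (s(w, y) = (w + y)*(2*y) = 2*y*(w + y))
-16597/(s(115, √(-10 + 101)) - S(-6)) = -16597/(2*√(-10 + 101)*(115 + √(-10 + 101)) - 1/(-10 - 6)) = -16597/(2*√91*(115 + √91) - 1/(-16)) = -16597/(2*√91*(115 + √91) - 1*(-1/16)) = -16597/(2*√91*(115 + √91) + 1/16) = -16597/(1/16 + 2*√91*(115 + √91))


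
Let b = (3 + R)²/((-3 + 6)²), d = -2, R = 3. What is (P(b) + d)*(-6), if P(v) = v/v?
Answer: 6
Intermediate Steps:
b = 4 (b = (3 + 3)²/((-3 + 6)²) = 6²/(3²) = 36/9 = 36*(⅑) = 4)
P(v) = 1
(P(b) + d)*(-6) = (1 - 2)*(-6) = -1*(-6) = 6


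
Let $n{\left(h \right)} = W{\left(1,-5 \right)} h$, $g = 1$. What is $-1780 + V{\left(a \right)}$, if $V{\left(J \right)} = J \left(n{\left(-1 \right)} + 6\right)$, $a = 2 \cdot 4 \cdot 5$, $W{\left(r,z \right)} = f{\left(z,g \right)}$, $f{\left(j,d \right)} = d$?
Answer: $-1580$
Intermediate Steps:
$W{\left(r,z \right)} = 1$
$n{\left(h \right)} = h$ ($n{\left(h \right)} = 1 h = h$)
$a = 40$ ($a = 8 \cdot 5 = 40$)
$V{\left(J \right)} = 5 J$ ($V{\left(J \right)} = J \left(-1 + 6\right) = J 5 = 5 J$)
$-1780 + V{\left(a \right)} = -1780 + 5 \cdot 40 = -1780 + 200 = -1580$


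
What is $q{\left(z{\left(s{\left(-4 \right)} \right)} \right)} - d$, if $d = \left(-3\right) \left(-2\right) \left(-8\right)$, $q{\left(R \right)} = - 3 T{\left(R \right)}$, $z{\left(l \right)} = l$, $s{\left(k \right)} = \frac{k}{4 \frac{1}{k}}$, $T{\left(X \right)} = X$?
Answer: $36$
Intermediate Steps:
$s{\left(k \right)} = \frac{k^{2}}{4}$ ($s{\left(k \right)} = k \frac{k}{4} = \frac{k^{2}}{4}$)
$q{\left(R \right)} = - 3 R$
$d = -48$ ($d = 6 \left(-8\right) = -48$)
$q{\left(z{\left(s{\left(-4 \right)} \right)} \right)} - d = - 3 \frac{\left(-4\right)^{2}}{4} - -48 = - 3 \cdot \frac{1}{4} \cdot 16 + 48 = \left(-3\right) 4 + 48 = -12 + 48 = 36$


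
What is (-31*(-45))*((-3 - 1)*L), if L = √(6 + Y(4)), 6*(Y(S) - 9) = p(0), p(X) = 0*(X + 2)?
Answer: -5580*√15 ≈ -21611.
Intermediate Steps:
p(X) = 0 (p(X) = 0*(2 + X) = 0)
Y(S) = 9 (Y(S) = 9 + (⅙)*0 = 9 + 0 = 9)
L = √15 (L = √(6 + 9) = √15 ≈ 3.8730)
(-31*(-45))*((-3 - 1)*L) = (-31*(-45))*((-3 - 1)*√15) = 1395*(-4*√15) = -5580*√15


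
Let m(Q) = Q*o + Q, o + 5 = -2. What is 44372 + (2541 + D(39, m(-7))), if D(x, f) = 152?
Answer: 47065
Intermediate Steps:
o = -7 (o = -5 - 2 = -7)
m(Q) = -6*Q (m(Q) = Q*(-7) + Q = -7*Q + Q = -6*Q)
44372 + (2541 + D(39, m(-7))) = 44372 + (2541 + 152) = 44372 + 2693 = 47065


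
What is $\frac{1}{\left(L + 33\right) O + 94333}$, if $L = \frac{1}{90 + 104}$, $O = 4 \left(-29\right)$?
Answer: $\frac{97}{8778927} \approx 1.1049 \cdot 10^{-5}$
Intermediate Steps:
$O = -116$
$L = \frac{1}{194} \approx 0.0051546$
$\frac{1}{\left(L + 33\right) O + 94333} = \frac{1}{\left(\frac{1}{194} + 33\right) \left(-116\right) + 94333} = \frac{1}{\frac{6403}{194} \left(-116\right) + 94333} = \frac{1}{- \frac{371374}{97} + 94333} = \frac{1}{\frac{8778927}{97}} = \frac{97}{8778927}$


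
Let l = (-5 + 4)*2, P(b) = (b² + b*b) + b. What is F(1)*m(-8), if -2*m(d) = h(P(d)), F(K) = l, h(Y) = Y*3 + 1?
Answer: 361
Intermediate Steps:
P(b) = b + 2*b² (P(b) = (b² + b²) + b = 2*b² + b = b + 2*b²)
l = -2 (l = -1*2 = -2)
h(Y) = 1 + 3*Y (h(Y) = 3*Y + 1 = 1 + 3*Y)
F(K) = -2
m(d) = -½ - 3*d*(1 + 2*d)/2 (m(d) = -(1 + 3*(d*(1 + 2*d)))/2 = -(1 + 3*d*(1 + 2*d))/2 = -½ - 3*d*(1 + 2*d)/2)
F(1)*m(-8) = -2*(-½ - 3/2*(-8)*(1 + 2*(-8))) = -2*(-½ - 3/2*(-8)*(1 - 16)) = -2*(-½ - 3/2*(-8)*(-15)) = -2*(-½ - 180) = -2*(-361/2) = 361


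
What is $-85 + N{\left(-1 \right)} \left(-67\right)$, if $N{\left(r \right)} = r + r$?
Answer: $49$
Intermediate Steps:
$N{\left(r \right)} = 2 r$
$-85 + N{\left(-1 \right)} \left(-67\right) = -85 + 2 \left(-1\right) \left(-67\right) = -85 - -134 = -85 + 134 = 49$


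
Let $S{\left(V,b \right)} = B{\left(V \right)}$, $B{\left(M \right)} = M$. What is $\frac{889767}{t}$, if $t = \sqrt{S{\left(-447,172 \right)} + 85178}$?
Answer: $\frac{889767 \sqrt{84731}}{84731} \approx 3056.7$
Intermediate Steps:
$S{\left(V,b \right)} = V$
$t = \sqrt{84731}$ ($t = \sqrt{-447 + 85178} = \sqrt{84731} \approx 291.09$)
$\frac{889767}{t} = \frac{889767}{\sqrt{84731}} = 889767 \frac{\sqrt{84731}}{84731} = \frac{889767 \sqrt{84731}}{84731}$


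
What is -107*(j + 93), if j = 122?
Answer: -23005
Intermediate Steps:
-107*(j + 93) = -107*(122 + 93) = -107*215 = -23005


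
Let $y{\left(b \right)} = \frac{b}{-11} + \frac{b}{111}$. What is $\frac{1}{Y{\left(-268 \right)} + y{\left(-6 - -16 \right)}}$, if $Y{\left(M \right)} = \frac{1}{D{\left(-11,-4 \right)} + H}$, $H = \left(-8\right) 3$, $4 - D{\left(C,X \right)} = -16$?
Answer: $- \frac{4884}{5221} \approx -0.93545$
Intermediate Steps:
$D{\left(C,X \right)} = 20$ ($D{\left(C,X \right)} = 4 - -16 = 4 + 16 = 20$)
$H = -24$
$y{\left(b \right)} = - \frac{100 b}{1221}$ ($y{\left(b \right)} = b \left(- \frac{1}{11}\right) + b \frac{1}{111} = - \frac{b}{11} + \frac{b}{111} = - \frac{100 b}{1221}$)
$Y{\left(M \right)} = - \frac{1}{4}$ ($Y{\left(M \right)} = \frac{1}{20 - 24} = \frac{1}{-4} = - \frac{1}{4}$)
$\frac{1}{Y{\left(-268 \right)} + y{\left(-6 - -16 \right)}} = \frac{1}{- \frac{1}{4} - \frac{100 \left(-6 - -16\right)}{1221}} = \frac{1}{- \frac{1}{4} - \frac{100 \left(-6 + 16\right)}{1221}} = \frac{1}{- \frac{1}{4} - \frac{1000}{1221}} = \frac{1}{- \frac{5221}{4884}} = - \frac{4884}{5221}$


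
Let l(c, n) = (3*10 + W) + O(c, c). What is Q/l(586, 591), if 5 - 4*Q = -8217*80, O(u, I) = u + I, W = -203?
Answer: 657365/3996 ≈ 164.51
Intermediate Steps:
O(u, I) = I + u
l(c, n) = -173 + 2*c (l(c, n) = (3*10 - 203) + (c + c) = (30 - 203) + 2*c = -173 + 2*c)
Q = 657365/4 (Q = 5/4 - (-8217)*80/4 = 5/4 - ¼*(-657360) = 5/4 + 164340 = 657365/4 ≈ 1.6434e+5)
Q/l(586, 591) = 657365/(4*(-173 + 2*586)) = 657365/(4*(-173 + 1172)) = (657365/4)/999 = (657365/4)*(1/999) = 657365/3996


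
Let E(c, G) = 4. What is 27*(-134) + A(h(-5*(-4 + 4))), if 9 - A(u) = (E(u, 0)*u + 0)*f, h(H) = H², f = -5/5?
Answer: -3609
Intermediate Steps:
f = -1 (f = -5*⅕ = -1)
A(u) = 9 + 4*u (A(u) = 9 - (4*u + 0)*(-1) = 9 - 4*u*(-1) = 9 - (-4)*u = 9 + 4*u)
27*(-134) + A(h(-5*(-4 + 4))) = 27*(-134) + (9 + 4*(-5*(-4 + 4))²) = -3618 + (9 + 4*(-5*0)²) = -3618 + (9 + 4*0²) = -3618 + (9 + 4*0) = -3618 + (9 + 0) = -3618 + 9 = -3609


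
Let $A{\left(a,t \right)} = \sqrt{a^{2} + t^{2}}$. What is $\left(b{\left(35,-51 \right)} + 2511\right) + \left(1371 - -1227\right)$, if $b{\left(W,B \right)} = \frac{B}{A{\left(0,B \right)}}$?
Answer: $5108$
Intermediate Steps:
$b{\left(W,B \right)} = \frac{B}{\sqrt{B^{2}}}$ ($b{\left(W,B \right)} = \frac{B}{\sqrt{0^{2} + B^{2}}} = \frac{B}{\sqrt{0 + B^{2}}} = \frac{B}{\sqrt{B^{2}}}$)
$\left(b{\left(35,-51 \right)} + 2511\right) + \left(1371 - -1227\right) = \left(- \frac{51}{51} + 2511\right) + \left(1371 - -1227\right) = \left(- \frac{51}{51} + 2511\right) + \left(1371 + 1227\right) = \left(\left(-51\right) \frac{1}{51} + 2511\right) + 2598 = \left(-1 + 2511\right) + 2598 = 2510 + 2598 = 5108$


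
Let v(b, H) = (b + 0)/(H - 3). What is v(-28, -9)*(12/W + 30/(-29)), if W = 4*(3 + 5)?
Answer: -357/232 ≈ -1.5388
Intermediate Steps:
v(b, H) = b/(-3 + H)
W = 32 (W = 4*8 = 32)
v(-28, -9)*(12/W + 30/(-29)) = (-28/(-3 - 9))*(12/32 + 30/(-29)) = (-28/(-12))*(12*(1/32) + 30*(-1/29)) = (-28*(-1/12))*(3/8 - 30/29) = (7/3)*(-153/232) = -357/232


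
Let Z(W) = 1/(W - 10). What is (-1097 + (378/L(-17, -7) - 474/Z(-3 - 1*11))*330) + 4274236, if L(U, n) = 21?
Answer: 8033159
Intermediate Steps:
Z(W) = 1/(-10 + W)
(-1097 + (378/L(-17, -7) - 474/Z(-3 - 1*11))*330) + 4274236 = (-1097 + (378/21 - (-6162 - 5214))*330) + 4274236 = (-1097 + (378*(1/21) - 474/(1/(-10 + (-3 - 11))))*330) + 4274236 = (-1097 + (18 - 474/(1/(-10 - 14)))*330) + 4274236 = (-1097 + (18 - 474/(1/(-24)))*330) + 4274236 = (-1097 + (18 - 474/(-1/24))*330) + 4274236 = (-1097 + (18 - 474*(-24))*330) + 4274236 = (-1097 + (18 + 11376)*330) + 4274236 = (-1097 + 11394*330) + 4274236 = (-1097 + 3760020) + 4274236 = 3758923 + 4274236 = 8033159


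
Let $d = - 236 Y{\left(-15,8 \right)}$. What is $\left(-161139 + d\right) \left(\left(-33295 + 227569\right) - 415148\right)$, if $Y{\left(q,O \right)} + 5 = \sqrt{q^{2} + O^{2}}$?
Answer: $36216930654$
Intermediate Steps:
$Y{\left(q,O \right)} = -5 + \sqrt{O^{2} + q^{2}}$ ($Y{\left(q,O \right)} = -5 + \sqrt{q^{2} + O^{2}} = -5 + \sqrt{O^{2} + q^{2}}$)
$d = -2832$ ($d = - 236 \left(-5 + \sqrt{8^{2} + \left(-15\right)^{2}}\right) = - 236 \left(-5 + \sqrt{64 + 225}\right) = - 236 \left(-5 + \sqrt{289}\right) = - 236 \left(-5 + 17\right) = \left(-236\right) 12 = -2832$)
$\left(-161139 + d\right) \left(\left(-33295 + 227569\right) - 415148\right) = \left(-161139 - 2832\right) \left(\left(-33295 + 227569\right) - 415148\right) = - 163971 \left(194274 - 415148\right) = \left(-163971\right) \left(-220874\right) = 36216930654$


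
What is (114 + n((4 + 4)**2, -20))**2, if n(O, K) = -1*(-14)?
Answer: 16384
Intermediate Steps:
n(O, K) = 14
(114 + n((4 + 4)**2, -20))**2 = (114 + 14)**2 = 128**2 = 16384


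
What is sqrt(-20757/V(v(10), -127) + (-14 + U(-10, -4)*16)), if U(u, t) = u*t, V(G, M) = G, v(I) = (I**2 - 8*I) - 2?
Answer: I*sqrt(18978)/6 ≈ 22.96*I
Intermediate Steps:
v(I) = -2 + I**2 - 8*I
U(u, t) = t*u
sqrt(-20757/V(v(10), -127) + (-14 + U(-10, -4)*16)) = sqrt(-20757/(-2 + 10**2 - 8*10) + (-14 - 4*(-10)*16)) = sqrt(-20757/(-2 + 100 - 80) + (-14 + 40*16)) = sqrt(-20757/18 + (-14 + 640)) = sqrt(-20757*1/18 + 626) = sqrt(-6919/6 + 626) = sqrt(-3163/6) = I*sqrt(18978)/6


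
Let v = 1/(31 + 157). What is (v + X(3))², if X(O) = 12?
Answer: 5094049/35344 ≈ 144.13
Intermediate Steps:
v = 1/188 ≈ 0.0053191
(v + X(3))² = (1/188 + 12)² = (2257/188)² = 5094049/35344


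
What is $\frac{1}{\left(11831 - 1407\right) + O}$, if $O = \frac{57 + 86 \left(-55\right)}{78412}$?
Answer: $\frac{78412}{817362015} \approx 9.5933 \cdot 10^{-5}$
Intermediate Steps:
$O = - \frac{4673}{78412}$ ($O = \left(57 - 4730\right) \frac{1}{78412} = \left(-4673\right) \frac{1}{78412} = - \frac{4673}{78412} \approx -0.059595$)
$\frac{1}{\left(11831 - 1407\right) + O} = \frac{1}{\left(11831 - 1407\right) - \frac{4673}{78412}} = \frac{1}{10424 - \frac{4673}{78412}} = \frac{1}{\frac{817362015}{78412}} = \frac{78412}{817362015}$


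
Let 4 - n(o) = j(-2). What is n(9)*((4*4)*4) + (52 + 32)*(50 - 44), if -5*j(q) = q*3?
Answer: 3416/5 ≈ 683.20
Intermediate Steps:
j(q) = -3*q/5 (j(q) = -q*3/5 = -3*q/5)
n(o) = 14/5 (n(o) = 4 - (-3)*(-2)/5 = 4 - 1*6/5 = 4 - 6/5 = 14/5)
n(9)*((4*4)*4) + (52 + 32)*(50 - 44) = 14*((4*4)*4)/5 + (52 + 32)*(50 - 44) = 14*(16*4)/5 + 84*6 = (14/5)*64 + 504 = 896/5 + 504 = 3416/5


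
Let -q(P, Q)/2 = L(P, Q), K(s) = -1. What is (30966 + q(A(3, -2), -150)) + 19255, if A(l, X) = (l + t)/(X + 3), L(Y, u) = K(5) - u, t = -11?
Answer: 49923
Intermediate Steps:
L(Y, u) = -1 - u
A(l, X) = (-11 + l)/(3 + X) (A(l, X) = (l - 11)/(X + 3) = (-11 + l)/(3 + X))
q(P, Q) = 2 + 2*Q (q(P, Q) = -2*(-1 - Q) = 2 + 2*Q)
(30966 + q(A(3, -2), -150)) + 19255 = (30966 + (2 + 2*(-150))) + 19255 = (30966 + (2 - 300)) + 19255 = (30966 - 298) + 19255 = 30668 + 19255 = 49923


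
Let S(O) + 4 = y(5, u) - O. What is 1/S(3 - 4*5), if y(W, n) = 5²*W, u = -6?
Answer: 1/138 ≈ 0.0072464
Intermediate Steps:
y(W, n) = 25*W
S(O) = 121 - O (S(O) = -4 + (25*5 - O) = -4 + (125 - O) = 121 - O)
1/S(3 - 4*5) = 1/(121 - (3 - 4*5)) = 1/(121 - (3 - 20)) = 1/(121 - 1*(-17)) = 1/(121 + 17) = 1/138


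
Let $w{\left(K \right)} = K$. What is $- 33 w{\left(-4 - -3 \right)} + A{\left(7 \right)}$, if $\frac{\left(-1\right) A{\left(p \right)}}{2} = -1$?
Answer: $35$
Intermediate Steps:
$A{\left(p \right)} = 2$ ($A{\left(p \right)} = \left(-2\right) \left(-1\right) = 2$)
$- 33 w{\left(-4 - -3 \right)} + A{\left(7 \right)} = - 33 \left(-4 - -3\right) + 2 = - 33 \left(-4 + 3\right) + 2 = \left(-33\right) \left(-1\right) + 2 = 33 + 2 = 35$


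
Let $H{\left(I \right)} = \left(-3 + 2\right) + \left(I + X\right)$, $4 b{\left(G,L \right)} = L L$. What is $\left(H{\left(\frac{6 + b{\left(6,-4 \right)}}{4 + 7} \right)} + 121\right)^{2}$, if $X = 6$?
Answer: $\frac{1948816}{121} \approx 16106.0$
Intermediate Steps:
$b{\left(G,L \right)} = \frac{L^{2}}{4}$ ($b{\left(G,L \right)} = \frac{L L}{4} = \frac{L^{2}}{4}$)
$H{\left(I \right)} = 5 + I$ ($H{\left(I \right)} = \left(-3 + 2\right) + \left(I + 6\right) = -1 + \left(6 + I\right) = 5 + I$)
$\left(H{\left(\frac{6 + b{\left(6,-4 \right)}}{4 + 7} \right)} + 121\right)^{2} = \left(\left(5 + \frac{6 + \frac{\left(-4\right)^{2}}{4}}{4 + 7}\right) + 121\right)^{2} = \left(\left(5 + \frac{6 + \frac{1}{4} \cdot 16}{11}\right) + 121\right)^{2} = \left(\left(5 + \left(6 + 4\right) \frac{1}{11}\right) + 121\right)^{2} = \left(\left(5 + 10 \cdot \frac{1}{11}\right) + 121\right)^{2} = \left(\left(5 + \frac{10}{11}\right) + 121\right)^{2} = \left(\frac{65}{11} + 121\right)^{2} = \left(\frac{1396}{11}\right)^{2} = \frac{1948816}{121}$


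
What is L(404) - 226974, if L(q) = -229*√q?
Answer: -226974 - 458*√101 ≈ -2.3158e+5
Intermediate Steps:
L(404) - 226974 = -458*√101 - 226974 = -226974 - 458*√101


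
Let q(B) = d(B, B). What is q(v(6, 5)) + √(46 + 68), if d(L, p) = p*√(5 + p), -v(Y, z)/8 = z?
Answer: √114 - 40*I*√35 ≈ 10.677 - 236.64*I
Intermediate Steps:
v(Y, z) = -8*z
q(B) = B*√(5 + B)
q(v(6, 5)) + √(46 + 68) = (-8*5)*√(5 - 8*5) + √(46 + 68) = -40*√(5 - 40) + √114 = -40*I*√35 + √114 = √114 - 40*I*√35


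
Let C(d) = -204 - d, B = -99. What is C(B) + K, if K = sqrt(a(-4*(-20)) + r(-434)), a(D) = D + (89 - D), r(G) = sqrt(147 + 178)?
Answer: -105 + sqrt(89 + 5*sqrt(13)) ≈ -94.655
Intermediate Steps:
r(G) = 5*sqrt(13) (r(G) = sqrt(325) = 5*sqrt(13))
a(D) = 89
K = sqrt(89 + 5*sqrt(13)) ≈ 10.345
C(B) + K = (-204 - 1*(-99)) + sqrt(89 + 5*sqrt(13)) = (-204 + 99) + sqrt(89 + 5*sqrt(13)) = -105 + sqrt(89 + 5*sqrt(13))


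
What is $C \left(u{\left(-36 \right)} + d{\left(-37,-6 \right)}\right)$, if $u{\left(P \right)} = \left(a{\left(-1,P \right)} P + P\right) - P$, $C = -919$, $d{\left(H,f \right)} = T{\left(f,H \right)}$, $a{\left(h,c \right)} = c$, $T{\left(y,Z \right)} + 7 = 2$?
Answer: $-1186429$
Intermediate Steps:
$T{\left(y,Z \right)} = -5$ ($T{\left(y,Z \right)} = -7 + 2 = -5$)
$d{\left(H,f \right)} = -5$
$u{\left(P \right)} = P^{2}$ ($u{\left(P \right)} = \left(P P + P\right) - P = \left(P^{2} + P\right) - P = \left(P + P^{2}\right) - P = P^{2}$)
$C \left(u{\left(-36 \right)} + d{\left(-37,-6 \right)}\right) = - 919 \left(\left(-36\right)^{2} - 5\right) = - 919 \left(1296 - 5\right) = \left(-919\right) 1291 = -1186429$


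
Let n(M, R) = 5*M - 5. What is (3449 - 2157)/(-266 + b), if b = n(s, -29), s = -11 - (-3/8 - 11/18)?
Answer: -93024/23117 ≈ -4.0240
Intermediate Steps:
s = -721/72 (s = -11 - (-3*1/8 - 11*1/18) = -11 - (-3/8 - 11/18) = -11 - 1*(-71/72) = -11 + 71/72 = -721/72 ≈ -10.014)
n(M, R) = -5 + 5*M
b = -3965/72 (b = -5 + 5*(-721/72) = -5 - 3605/72 = -3965/72 ≈ -55.069)
(3449 - 2157)/(-266 + b) = (3449 - 2157)/(-266 - 3965/72) = 1292/(-23117/72) = 1292*(-72/23117) = -93024/23117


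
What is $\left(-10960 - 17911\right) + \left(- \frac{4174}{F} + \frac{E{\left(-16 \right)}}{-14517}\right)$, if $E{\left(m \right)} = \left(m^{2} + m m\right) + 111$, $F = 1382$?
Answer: $- \frac{289642859609}{10031247} \approx -28874.0$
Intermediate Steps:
$E{\left(m \right)} = 111 + 2 m^{2}$ ($E{\left(m \right)} = \left(m^{2} + m^{2}\right) + 111 = 2 m^{2} + 111 = 111 + 2 m^{2}$)
$\left(-10960 - 17911\right) + \left(- \frac{4174}{F} + \frac{E{\left(-16 \right)}}{-14517}\right) = \left(-10960 - 17911\right) - \left(\frac{2087}{691} - \frac{111 + 2 \left(-16\right)^{2}}{-14517}\right) = -28871 - \left(\frac{2087}{691} - \left(111 + 2 \cdot 256\right) \left(- \frac{1}{14517}\right)\right) = -28871 - \left(\frac{2087}{691} - \left(111 + 512\right) \left(- \frac{1}{14517}\right)\right) = -28871 + \left(- \frac{2087}{691} + 623 \left(- \frac{1}{14517}\right)\right) = -28871 - \frac{30727472}{10031247} = - \frac{289642859609}{10031247}$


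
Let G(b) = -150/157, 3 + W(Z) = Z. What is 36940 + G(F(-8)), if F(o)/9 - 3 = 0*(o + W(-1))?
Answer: 5799430/157 ≈ 36939.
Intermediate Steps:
W(Z) = -3 + Z
F(o) = 27 (F(o) = 27 + 9*(0*(o + (-3 - 1))) = 27 + 9*(0*(o - 4)) = 27 + 9*(0*(-4 + o)) = 27 + 9*0 = 27 + 0 = 27)
G(b) = -150/157 (G(b) = -150*1/157 = -150/157)
36940 + G(F(-8)) = 36940 - 150/157 = 5799430/157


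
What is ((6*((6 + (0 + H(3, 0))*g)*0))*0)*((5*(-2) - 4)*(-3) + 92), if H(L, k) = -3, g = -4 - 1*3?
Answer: 0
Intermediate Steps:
g = -7 (g = -4 - 3 = -7)
((6*((6 + (0 + H(3, 0))*g)*0))*0)*((5*(-2) - 4)*(-3) + 92) = ((6*((6 + (0 - 3)*(-7))*0))*0)*((5*(-2) - 4)*(-3) + 92) = ((6*((6 - 3*(-7))*0))*0)*((-10 - 4)*(-3) + 92) = ((6*((6 + 21)*0))*0)*(-14*(-3) + 92) = ((6*(27*0))*0)*(42 + 92) = ((6*0)*0)*134 = (0*0)*134 = 0*134 = 0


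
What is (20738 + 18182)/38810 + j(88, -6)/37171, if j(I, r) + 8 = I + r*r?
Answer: 145119728/144260651 ≈ 1.0060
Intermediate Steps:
j(I, r) = -8 + I + r² (j(I, r) = -8 + (I + r*r) = -8 + (I + r²) = -8 + I + r²)
(20738 + 18182)/38810 + j(88, -6)/37171 = (20738 + 18182)/38810 + (-8 + 88 + (-6)²)/37171 = 38920*(1/38810) + (-8 + 88 + 36)*(1/37171) = 3892/3881 + 116*(1/37171) = 3892/3881 + 116/37171 = 145119728/144260651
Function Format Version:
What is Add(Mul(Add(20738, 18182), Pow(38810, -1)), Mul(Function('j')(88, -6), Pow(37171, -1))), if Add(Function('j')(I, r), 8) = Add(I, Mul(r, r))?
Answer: Rational(145119728, 144260651) ≈ 1.0060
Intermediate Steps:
Function('j')(I, r) = Add(-8, I, Pow(r, 2)) (Function('j')(I, r) = Add(-8, Add(I, Mul(r, r))) = Add(-8, Add(I, Pow(r, 2))) = Add(-8, I, Pow(r, 2)))
Add(Mul(Add(20738, 18182), Pow(38810, -1)), Mul(Function('j')(88, -6), Pow(37171, -1))) = Add(Mul(Add(20738, 18182), Pow(38810, -1)), Mul(Add(-8, 88, Pow(-6, 2)), Pow(37171, -1))) = Add(Mul(38920, Rational(1, 38810)), Mul(Add(-8, 88, 36), Rational(1, 37171))) = Add(Rational(3892, 3881), Mul(116, Rational(1, 37171))) = Add(Rational(3892, 3881), Rational(116, 37171)) = Rational(145119728, 144260651)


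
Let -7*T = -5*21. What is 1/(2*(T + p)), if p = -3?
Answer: 1/24 ≈ 0.041667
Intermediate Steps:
T = 15 (T = -(-5)*21/7 = -⅐*(-105) = 15)
1/(2*(T + p)) = 1/(2*(15 - 3)) = 1/(2*12) = 1/24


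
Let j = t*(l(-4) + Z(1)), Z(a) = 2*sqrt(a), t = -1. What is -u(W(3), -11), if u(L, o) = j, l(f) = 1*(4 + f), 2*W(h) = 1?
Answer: 2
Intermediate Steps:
W(h) = 1/2 (W(h) = (1/2)*1 = 1/2)
l(f) = 4 + f
j = -2 (j = -((4 - 4) + 2*sqrt(1)) = -(0 + 2*1) = -(0 + 2) = -1*2 = -2)
u(L, o) = -2
-u(W(3), -11) = -1*(-2) = 2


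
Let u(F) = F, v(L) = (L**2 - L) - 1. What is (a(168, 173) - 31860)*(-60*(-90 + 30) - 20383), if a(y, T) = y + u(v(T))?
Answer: 32508671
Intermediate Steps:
v(L) = -1 + L**2 - L
a(y, T) = -1 + y + T**2 - T (a(y, T) = y + (-1 + T**2 - T) = -1 + y + T**2 - T)
(a(168, 173) - 31860)*(-60*(-90 + 30) - 20383) = ((-1 + 168 + 173**2 - 1*173) - 31860)*(-60*(-90 + 30) - 20383) = ((-1 + 168 + 29929 - 173) - 31860)*(-60*(-60) - 20383) = (29923 - 31860)*(3600 - 20383) = -1937*(-16783) = 32508671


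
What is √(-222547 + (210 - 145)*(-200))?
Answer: I*√235547 ≈ 485.33*I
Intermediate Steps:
√(-222547 + (210 - 145)*(-200)) = √(-222547 + 65*(-200)) = √(-222547 - 13000) = √(-235547) = I*√235547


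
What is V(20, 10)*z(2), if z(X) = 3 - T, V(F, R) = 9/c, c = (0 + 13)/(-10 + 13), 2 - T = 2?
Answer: 81/13 ≈ 6.2308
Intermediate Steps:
T = 0 (T = 2 - 1*2 = 2 - 2 = 0)
c = 13/3 ≈ 4.3333
V(F, R) = 27/13 (V(F, R) = 9/(13/3) = 9*(3/13) = 27/13)
z(X) = 3 (z(X) = 3 - 1*0 = 3 + 0 = 3)
V(20, 10)*z(2) = (27/13)*3 = 81/13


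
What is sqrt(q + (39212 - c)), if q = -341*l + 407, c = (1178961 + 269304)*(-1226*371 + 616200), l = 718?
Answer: I*sqrt(233683556029) ≈ 4.8341e+5*I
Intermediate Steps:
c = 233683350810 (c = 1448265*(-454846 + 616200) = 1448265*161354 = 233683350810)
q = -244431 (q = -341*718 + 407 = -244838 + 407 = -244431)
sqrt(q + (39212 - c)) = sqrt(-244431 + (39212 - 1*233683350810)) = sqrt(-244431 + (39212 - 233683350810)) = sqrt(-244431 - 233683311598) = sqrt(-233683556029) = I*sqrt(233683556029)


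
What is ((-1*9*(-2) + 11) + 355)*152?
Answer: 58368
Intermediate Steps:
((-1*9*(-2) + 11) + 355)*152 = ((-9*(-2) + 11) + 355)*152 = ((18 + 11) + 355)*152 = (29 + 355)*152 = 384*152 = 58368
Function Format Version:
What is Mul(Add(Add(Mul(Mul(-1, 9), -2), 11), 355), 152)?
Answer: 58368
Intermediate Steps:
Mul(Add(Add(Mul(Mul(-1, 9), -2), 11), 355), 152) = Mul(Add(Add(Mul(-9, -2), 11), 355), 152) = Mul(Add(Add(18, 11), 355), 152) = Mul(Add(29, 355), 152) = Mul(384, 152) = 58368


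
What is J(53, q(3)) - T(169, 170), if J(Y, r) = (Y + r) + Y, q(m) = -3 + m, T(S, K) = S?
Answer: -63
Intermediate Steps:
J(Y, r) = r + 2*Y
J(53, q(3)) - T(169, 170) = ((-3 + 3) + 2*53) - 1*169 = (0 + 106) - 169 = 106 - 169 = -63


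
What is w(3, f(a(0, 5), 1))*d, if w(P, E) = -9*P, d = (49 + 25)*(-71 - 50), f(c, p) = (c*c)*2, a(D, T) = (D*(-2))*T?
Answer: 241758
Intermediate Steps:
a(D, T) = -2*D*T (a(D, T) = (-2*D)*T = -2*D*T)
f(c, p) = 2*c² (f(c, p) = c²*2 = 2*c²)
d = -8954 (d = 74*(-121) = -8954)
w(3, f(a(0, 5), 1))*d = -9*3*(-8954) = -27*(-8954) = 241758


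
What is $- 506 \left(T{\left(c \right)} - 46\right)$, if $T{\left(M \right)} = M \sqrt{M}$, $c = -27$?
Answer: $23276 + 40986 i \sqrt{3} \approx 23276.0 + 70990.0 i$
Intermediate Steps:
$T{\left(M \right)} = M^{\frac{3}{2}}$
$- 506 \left(T{\left(c \right)} - 46\right) = - 506 \left(\left(-27\right)^{\frac{3}{2}} - 46\right) = - 506 \left(- 81 i \sqrt{3} - 46\right) = - 506 \left(-46 - 81 i \sqrt{3}\right) = 23276 + 40986 i \sqrt{3}$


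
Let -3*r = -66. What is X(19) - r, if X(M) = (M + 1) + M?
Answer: 17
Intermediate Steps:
r = 22 (r = -⅓*(-66) = 22)
X(M) = 1 + 2*M (X(M) = (1 + M) + M = 1 + 2*M)
X(19) - r = (1 + 2*19) - 1*22 = (1 + 38) - 22 = 39 - 22 = 17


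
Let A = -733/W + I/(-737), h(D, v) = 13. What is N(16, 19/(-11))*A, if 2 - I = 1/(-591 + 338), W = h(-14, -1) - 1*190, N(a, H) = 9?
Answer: 409758522/11001199 ≈ 37.247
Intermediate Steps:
W = -177 (W = 13 - 1*190 = 13 - 190 = -177)
I = 507/253 (I = 2 - 1/(-591 + 338) = 2 - 1/(-253) = 2 - 1*(-1/253) = 2 + 1/253 = 507/253 ≈ 2.0040)
A = 136586174/33003597 (A = -733/(-177) + (507/253)/(-737) = -733*(-1/177) + (507/253)*(-1/737) = 733/177 - 507/186461 = 136586174/33003597 ≈ 4.1385)
N(16, 19/(-11))*A = 9*(136586174/33003597) = 409758522/11001199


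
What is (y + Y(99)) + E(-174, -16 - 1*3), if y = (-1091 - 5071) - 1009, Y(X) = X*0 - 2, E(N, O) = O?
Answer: -7192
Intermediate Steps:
Y(X) = -2 (Y(X) = 0 - 2 = -2)
y = -7171 (y = -6162 - 1009 = -7171)
(y + Y(99)) + E(-174, -16 - 1*3) = (-7171 - 2) + (-16 - 1*3) = -7173 + (-16 - 3) = -7173 - 19 = -7192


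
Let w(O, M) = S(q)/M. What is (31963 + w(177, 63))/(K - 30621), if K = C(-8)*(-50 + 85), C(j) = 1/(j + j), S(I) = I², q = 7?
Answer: -4602784/4409739 ≈ -1.0438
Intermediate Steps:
C(j) = 1/(2*j)
K = -35/16 (K = ((½)/(-8))*(-50 + 85) = ((½)*(-⅛))*35 = -1/16*35 = -35/16 ≈ -2.1875)
w(O, M) = 49/M (w(O, M) = 7²/M = 49/M)
(31963 + w(177, 63))/(K - 30621) = (31963 + 49/63)/(-35/16 - 30621) = (31963 + 49*(1/63))/(-489971/16) = (31963 + 7/9)*(-16/489971) = (287674/9)*(-16/489971) = -4602784/4409739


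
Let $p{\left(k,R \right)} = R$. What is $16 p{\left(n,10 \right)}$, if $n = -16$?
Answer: $160$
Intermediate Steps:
$16 p{\left(n,10 \right)} = 16 \cdot 10 = 160$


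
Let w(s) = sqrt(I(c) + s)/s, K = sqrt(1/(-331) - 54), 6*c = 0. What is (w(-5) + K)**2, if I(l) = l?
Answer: -89706/1655 + 10*sqrt(47333)/331 ≈ -47.630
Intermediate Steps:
c = 0 (c = (1/6)*0 = 0)
K = 5*I*sqrt(236665)/331 (K = sqrt(-1/331 - 54) = sqrt(-17875/331) = 5*I*sqrt(236665)/331 ≈ 7.3487*I)
w(s) = 1/sqrt(s) (w(s) = sqrt(0 + s)/s = sqrt(s)/s = 1/sqrt(s))
(w(-5) + K)**2 = (1/sqrt(-5) + 5*I*sqrt(236665)/331)**2 = (-I*sqrt(5)/5 + 5*I*sqrt(236665)/331)**2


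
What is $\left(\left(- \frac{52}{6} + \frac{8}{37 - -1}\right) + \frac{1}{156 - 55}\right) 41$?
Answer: $- \frac{1993625}{5757} \approx -346.3$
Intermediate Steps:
$\left(\left(- \frac{52}{6} + \frac{8}{37 - -1}\right) + \frac{1}{156 - 55}\right) 41 = \left(\left(\left(-52\right) \frac{1}{6} + \frac{8}{37 + 1}\right) + \frac{1}{101}\right) 41 = \left(\left(- \frac{26}{3} + \frac{8}{38}\right) + \frac{1}{101}\right) 41 = \left(\left(- \frac{26}{3} + 8 \cdot \frac{1}{38}\right) + \frac{1}{101}\right) 41 = \left(\left(- \frac{26}{3} + \frac{4}{19}\right) + \frac{1}{101}\right) 41 = \left(- \frac{482}{57} + \frac{1}{101}\right) 41 = \left(- \frac{48625}{5757}\right) 41 = - \frac{1993625}{5757}$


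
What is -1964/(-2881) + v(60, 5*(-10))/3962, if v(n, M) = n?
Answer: 3977114/5707261 ≈ 0.69685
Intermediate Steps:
-1964/(-2881) + v(60, 5*(-10))/3962 = -1964/(-2881) + 60/3962 = -1964*(-1/2881) + 60*(1/3962) = 1964/2881 + 30/1981 = 3977114/5707261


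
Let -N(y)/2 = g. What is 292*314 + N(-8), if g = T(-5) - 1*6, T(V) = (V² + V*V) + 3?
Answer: 91594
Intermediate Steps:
T(V) = 3 + 2*V² (T(V) = (V² + V²) + 3 = 2*V² + 3 = 3 + 2*V²)
g = 47 (g = (3 + 2*(-5)²) - 1*6 = (3 + 2*25) - 6 = (3 + 50) - 6 = 53 - 6 = 47)
N(y) = -94 (N(y) = -2*47 = -94)
292*314 + N(-8) = 292*314 - 94 = 91688 - 94 = 91594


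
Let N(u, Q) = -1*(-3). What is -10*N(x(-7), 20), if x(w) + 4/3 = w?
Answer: -30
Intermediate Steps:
x(w) = -4/3 + w
N(u, Q) = 3
-10*N(x(-7), 20) = -10*3 = -30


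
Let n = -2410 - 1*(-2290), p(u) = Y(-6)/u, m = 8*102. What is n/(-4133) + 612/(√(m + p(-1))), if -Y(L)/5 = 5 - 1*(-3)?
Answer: 120/4133 + 153*√214/107 ≈ 20.947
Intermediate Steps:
Y(L) = -40 (Y(L) = -5*(5 - 1*(-3)) = -5*(5 + 3) = -5*8 = -40)
m = 816
p(u) = -40/u
n = -120 (n = -2410 + 2290 = -120)
n/(-4133) + 612/(√(m + p(-1))) = -120/(-4133) + 612/(√(816 - 40/(-1))) = -120*(-1/4133) + 612/(√(816 - 40*(-1))) = 120/4133 + 612/(√(816 + 40)) = 120/4133 + 612/(√856) = 120/4133 + 612/((2*√214)) = 120/4133 + 612*(√214/428) = 120/4133 + 153*√214/107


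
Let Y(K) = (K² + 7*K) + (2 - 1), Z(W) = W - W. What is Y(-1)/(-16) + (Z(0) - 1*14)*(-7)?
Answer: 1573/16 ≈ 98.313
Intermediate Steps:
Z(W) = 0
Y(K) = 1 + K² + 7*K (Y(K) = (K² + 7*K) + 1 = 1 + K² + 7*K)
Y(-1)/(-16) + (Z(0) - 1*14)*(-7) = (1 + (-1)² + 7*(-1))/(-16) + (0 - 1*14)*(-7) = (1 + 1 - 7)*(-1/16) + (0 - 14)*(-7) = -5*(-1/16) - 14*(-7) = 5/16 + 98 = 1573/16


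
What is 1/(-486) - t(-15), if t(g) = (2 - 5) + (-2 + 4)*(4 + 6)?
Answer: -8263/486 ≈ -17.002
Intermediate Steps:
t(g) = 17 (t(g) = -3 + 2*10 = -3 + 20 = 17)
1/(-486) - t(-15) = 1/(-486) - 1*17 = -1/486 - 17 = -8263/486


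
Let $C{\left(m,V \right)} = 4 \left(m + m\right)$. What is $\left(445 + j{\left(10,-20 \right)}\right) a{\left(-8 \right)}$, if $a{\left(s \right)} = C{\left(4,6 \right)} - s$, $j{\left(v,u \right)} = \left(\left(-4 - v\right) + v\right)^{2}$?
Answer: $18440$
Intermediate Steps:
$C{\left(m,V \right)} = 8 m$ ($C{\left(m,V \right)} = 4 \cdot 2 m = 8 m$)
$j{\left(v,u \right)} = 16$ ($j{\left(v,u \right)} = \left(-4\right)^{2} = 16$)
$a{\left(s \right)} = 32 - s$ ($a{\left(s \right)} = 8 \cdot 4 - s = 32 - s$)
$\left(445 + j{\left(10,-20 \right)}\right) a{\left(-8 \right)} = \left(445 + 16\right) \left(32 - -8\right) = 461 \left(32 + 8\right) = 461 \cdot 40 = 18440$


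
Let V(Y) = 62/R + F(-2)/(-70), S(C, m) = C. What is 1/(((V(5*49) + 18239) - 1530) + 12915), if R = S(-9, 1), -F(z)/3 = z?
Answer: 315/9329363 ≈ 3.3764e-5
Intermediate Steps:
F(z) = -3*z
R = -9
V(Y) = -2197/315 (V(Y) = 62/(-9) - 3*(-2)/(-70) = 62*(-⅑) + 6*(-1/70) = -62/9 - 3/35 = -2197/315)
1/(((V(5*49) + 18239) - 1530) + 12915) = 1/(((-2197/315 + 18239) - 1530) + 12915) = 1/((5743088/315 - 1530) + 12915) = 1/(5261138/315 + 12915) = 1/(9329363/315) = 315/9329363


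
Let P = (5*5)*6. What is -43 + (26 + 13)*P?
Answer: 5807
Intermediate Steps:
P = 150 (P = 25*6 = 150)
-43 + (26 + 13)*P = -43 + (26 + 13)*150 = -43 + 39*150 = -43 + 5850 = 5807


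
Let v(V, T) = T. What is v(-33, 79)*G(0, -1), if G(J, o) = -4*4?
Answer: -1264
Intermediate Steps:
G(J, o) = -16
v(-33, 79)*G(0, -1) = 79*(-16) = -1264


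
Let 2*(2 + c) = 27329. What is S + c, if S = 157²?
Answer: 76623/2 ≈ 38312.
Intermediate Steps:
c = 27325/2 (c = -2 + (½)*27329 = -2 + 27329/2 = 27325/2 ≈ 13663.)
S = 24649
S + c = 24649 + 27325/2 = 76623/2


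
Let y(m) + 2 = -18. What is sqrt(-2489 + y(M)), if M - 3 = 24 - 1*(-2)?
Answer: I*sqrt(2509) ≈ 50.09*I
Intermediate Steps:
M = 29 (M = 3 + (24 - 1*(-2)) = 3 + (24 + 2) = 3 + 26 = 29)
y(m) = -20 (y(m) = -2 - 18 = -20)
sqrt(-2489 + y(M)) = sqrt(-2489 - 20) = sqrt(-2509) = I*sqrt(2509)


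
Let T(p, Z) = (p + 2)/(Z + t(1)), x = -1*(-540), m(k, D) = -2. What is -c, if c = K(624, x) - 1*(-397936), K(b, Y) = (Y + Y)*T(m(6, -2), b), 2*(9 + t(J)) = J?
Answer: -397936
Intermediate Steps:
t(J) = -9 + J/2
x = 540
T(p, Z) = (2 + p)/(-17/2 + Z) (T(p, Z) = (p + 2)/(Z + (-9 + (1/2)*1)) = (2 + p)/(Z + (-9 + 1/2)) = (2 + p)/(Z - 17/2) = (2 + p)/(-17/2 + Z))
K(b, Y) = 0 (K(b, Y) = (Y + Y)*(2*(2 - 2)/(-17 + 2*b)) = (2*Y)*(2*0/(-17 + 2*b)) = (2*Y)*0 = 0)
c = 397936 (c = 0 - 1*(-397936) = 0 + 397936 = 397936)
-c = -1*397936 = -397936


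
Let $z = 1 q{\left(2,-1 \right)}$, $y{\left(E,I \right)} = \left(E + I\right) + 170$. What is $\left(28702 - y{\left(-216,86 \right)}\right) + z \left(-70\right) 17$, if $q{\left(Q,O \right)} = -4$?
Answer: $33422$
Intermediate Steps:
$y{\left(E,I \right)} = 170 + E + I$
$z = -4$ ($z = 1 \left(-4\right) = -4$)
$\left(28702 - y{\left(-216,86 \right)}\right) + z \left(-70\right) 17 = \left(28702 - \left(170 - 216 + 86\right)\right) + \left(-4\right) \left(-70\right) 17 = \left(28702 - 40\right) + 280 \cdot 17 = \left(28702 - 40\right) + 4760 = 28662 + 4760 = 33422$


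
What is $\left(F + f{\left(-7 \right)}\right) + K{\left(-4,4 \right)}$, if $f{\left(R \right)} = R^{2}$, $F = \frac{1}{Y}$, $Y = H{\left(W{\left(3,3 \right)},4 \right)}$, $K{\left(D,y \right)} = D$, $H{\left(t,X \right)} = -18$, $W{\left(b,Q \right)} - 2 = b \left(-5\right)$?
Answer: $\frac{809}{18} \approx 44.944$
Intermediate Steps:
$W{\left(b,Q \right)} = 2 - 5 b$ ($W{\left(b,Q \right)} = 2 + b \left(-5\right) = 2 - 5 b$)
$Y = -18$
$F = - \frac{1}{18}$ ($F = \frac{1}{-18} = - \frac{1}{18} \approx -0.055556$)
$\left(F + f{\left(-7 \right)}\right) + K{\left(-4,4 \right)} = \left(- \frac{1}{18} + \left(-7\right)^{2}\right) - 4 = \left(- \frac{1}{18} + 49\right) - 4 = \frac{881}{18} - 4 = \frac{809}{18}$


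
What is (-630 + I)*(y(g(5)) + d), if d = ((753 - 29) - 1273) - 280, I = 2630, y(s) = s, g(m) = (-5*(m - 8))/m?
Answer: -1652000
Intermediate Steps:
g(m) = (40 - 5*m)/m (g(m) = (-5*(-8 + m))/m = (40 - 5*m)/m)
d = -829 (d = (724 - 1273) - 280 = -549 - 280 = -829)
(-630 + I)*(y(g(5)) + d) = (-630 + 2630)*((-5 + 40/5) - 829) = 2000*((-5 + 40*(⅕)) - 829) = 2000*((-5 + 8) - 829) = 2000*(3 - 829) = 2000*(-826) = -1652000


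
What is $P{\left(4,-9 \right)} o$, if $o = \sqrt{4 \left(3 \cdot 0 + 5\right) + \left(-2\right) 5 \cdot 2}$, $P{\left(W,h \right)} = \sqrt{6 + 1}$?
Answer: $0$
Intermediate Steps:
$P{\left(W,h \right)} = \sqrt{7}$
$o = 0$ ($o = \sqrt{4 \left(0 + 5\right) - 20} = \sqrt{4 \cdot 5 - 20} = \sqrt{20 - 20} = \sqrt{0} = 0$)
$P{\left(4,-9 \right)} o = \sqrt{7} \cdot 0 = 0$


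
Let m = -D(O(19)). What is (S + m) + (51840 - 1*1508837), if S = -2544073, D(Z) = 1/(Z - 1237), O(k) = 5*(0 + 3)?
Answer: -4889307539/1222 ≈ -4.0011e+6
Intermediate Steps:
O(k) = 15 (O(k) = 5*3 = 15)
D(Z) = 1/(-1237 + Z)
m = 1/1222 (m = -1/(-1237 + 15) = -1/(-1222) = -1*(-1/1222) = 1/1222 ≈ 0.00081833)
(S + m) + (51840 - 1*1508837) = (-2544073 + 1/1222) + (51840 - 1*1508837) = -3108857205/1222 + (51840 - 1508837) = -3108857205/1222 - 1456997 = -4889307539/1222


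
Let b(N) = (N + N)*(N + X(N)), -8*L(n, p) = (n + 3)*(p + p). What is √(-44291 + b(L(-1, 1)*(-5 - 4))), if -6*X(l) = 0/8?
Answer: I*√177002/2 ≈ 210.36*I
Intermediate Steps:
X(l) = 0 (X(l) = -0/8 = -⅙*0 = 0)
L(n, p) = -p*(3 + n)/4 (L(n, p) = -(n + 3)*(p + p)/8 = -(3 + n)*2*p/8 = -p*(3 + n)/4)
b(N) = 2*N² (b(N) = (N + N)*(N + 0) = (2*N)*N = 2*N²)
√(-44291 + b(L(-1, 1)*(-5 - 4))) = √(-44291 + 2*((-¼*1*(3 - 1))*(-5 - 4))²) = √(-44291 + 2*(-¼*1*2*(-9))²) = √(-44291 + 2*(-½*(-9))²) = √(-44291 + 2*(9/2)²) = √(-44291 + 2*(81/4)) = √(-44291 + 81/2) = √(-88501/2) = I*√177002/2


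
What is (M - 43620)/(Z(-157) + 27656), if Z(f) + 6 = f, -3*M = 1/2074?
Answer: -271403641/171061446 ≈ -1.5866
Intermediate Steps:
M = -1/6222 (M = -⅓/2074 = -⅓*1/2074 = -1/6222 ≈ -0.00016072)
Z(f) = -6 + f
(M - 43620)/(Z(-157) + 27656) = (-1/6222 - 43620)/((-6 - 157) + 27656) = -271403641/(6222*(-163 + 27656)) = -271403641/6222/27493 = -271403641/6222*1/27493 = -271403641/171061446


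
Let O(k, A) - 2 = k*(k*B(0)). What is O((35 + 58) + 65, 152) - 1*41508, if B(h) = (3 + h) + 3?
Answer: 108278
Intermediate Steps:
B(h) = 6 + h
O(k, A) = 2 + 6*k**2 (O(k, A) = 2 + k*(k*(6 + 0)) = 2 + k*(k*6) = 2 + k*(6*k) = 2 + 6*k**2)
O((35 + 58) + 65, 152) - 1*41508 = (2 + 6*((35 + 58) + 65)**2) - 1*41508 = (2 + 6*(93 + 65)**2) - 41508 = (2 + 6*158**2) - 41508 = (2 + 6*24964) - 41508 = (2 + 149784) - 41508 = 149786 - 41508 = 108278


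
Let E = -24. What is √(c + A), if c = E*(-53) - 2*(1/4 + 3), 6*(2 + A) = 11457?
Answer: √3173 ≈ 56.329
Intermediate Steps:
A = 3815/2 (A = -2 + (⅙)*11457 = -2 + 3819/2 = 3815/2 ≈ 1907.5)
c = 2531/2 (c = -24*(-53) - 2*(1/4 + 3) = 1272 - 2*(¼ + 3) = 1272 - 2*13/4 = 1272 - 13/2 = 2531/2 ≈ 1265.5)
√(c + A) = √(2531/2 + 3815/2) = √3173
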